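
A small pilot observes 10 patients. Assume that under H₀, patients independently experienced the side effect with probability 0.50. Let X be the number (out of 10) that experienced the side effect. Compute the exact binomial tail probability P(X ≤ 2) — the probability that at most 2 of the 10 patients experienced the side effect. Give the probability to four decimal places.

X ~ Binomial(n=10, p=0.50).
P(X ≤ 2) = C(10,0)·0.50^0·0.50^10 + C(10,1)·0.50^1·0.50^9 + C(10,2)·0.50^2·0.50^8.
= 0.000977 + 0.009766 + 0.043945 = 0.0547.

P = 0.0547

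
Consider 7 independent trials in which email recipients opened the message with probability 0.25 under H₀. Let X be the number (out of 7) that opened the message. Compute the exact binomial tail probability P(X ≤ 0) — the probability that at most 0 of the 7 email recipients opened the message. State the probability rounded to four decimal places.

X is binomial with n = 7 and p = 0.25.
P(X ≤ 0) = C(7,0)·0.25^0·0.75^7.
= 0.133484 = 0.1335.

P = 0.1335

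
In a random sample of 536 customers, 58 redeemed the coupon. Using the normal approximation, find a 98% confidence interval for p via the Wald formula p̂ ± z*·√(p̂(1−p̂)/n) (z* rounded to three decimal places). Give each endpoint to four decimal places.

(0.0770, 0.1394)

Sample proportion p̂ = 58/536 = 0.10821.
SE = √(p̂(1−p̂)/n) = √(0.096500/536) = 0.013418.
z* = 2.326 at the 98% level.
Margin of error: 2.326 × 0.013418 = 0.03121.
CI: 0.10821 ± 0.03121 = (0.0770, 0.1394).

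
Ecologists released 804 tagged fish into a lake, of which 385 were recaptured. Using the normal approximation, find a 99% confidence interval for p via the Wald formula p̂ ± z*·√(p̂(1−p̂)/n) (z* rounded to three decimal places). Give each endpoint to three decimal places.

(0.433, 0.524)

The sample proportion is 385/804 = 0.47886.
Standard error of p̂: √(0.249553/804) = √0.000310389 = 0.017618.
The 99% critical value is z* = 2.576.
Margin of error: 2.576 × 0.017618 = 0.04538.
CI: 0.47886 ± 0.04538 = (0.433, 0.524).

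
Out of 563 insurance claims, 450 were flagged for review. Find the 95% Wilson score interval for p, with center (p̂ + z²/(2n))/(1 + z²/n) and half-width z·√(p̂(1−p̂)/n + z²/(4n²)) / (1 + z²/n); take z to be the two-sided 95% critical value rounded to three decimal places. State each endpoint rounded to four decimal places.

Here p̂ = 450/563 = 0.79929 and z = 1.960 (z² = 3.841600).
1 + z²/n = 1.006823.
Adjusted center: (0.79929 + z²/(2n))/1.006823 = 0.79726.
Radicand: p̂(1−p̂)/n + z²/(4n²) = 0.000284948 + 0.000003030 = 0.000287978.
Half-width = z·√(radicand)/denom = 1.960·0.016970/1.006823 = 0.03304.
Interval: 0.79726 ± 0.03304 → (0.7642, 0.8303).

(0.7642, 0.8303)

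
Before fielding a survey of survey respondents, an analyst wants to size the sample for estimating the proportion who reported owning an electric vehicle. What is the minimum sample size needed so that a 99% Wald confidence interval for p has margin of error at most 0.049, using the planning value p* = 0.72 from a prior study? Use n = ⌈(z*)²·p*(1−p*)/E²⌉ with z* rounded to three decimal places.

n = 558

The 99% critical value is z* = 2.576.
p*(1−p*) = 0.72·0.28 = 0.2016.
Required n before rounding: 6.635776 × 0.2016 / 0.049² = 557.173.
Rounding up, n = 558.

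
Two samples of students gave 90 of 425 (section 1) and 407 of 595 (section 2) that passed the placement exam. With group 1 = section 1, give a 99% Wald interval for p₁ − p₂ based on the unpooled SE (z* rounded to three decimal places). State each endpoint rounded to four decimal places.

p̂₁ = 90/425 = 0.21176, p̂₂ = 407/595 = 0.68403; p̂₁ − p̂₂ = -0.47227.
SE = √(0.000392754 + 0.000363246) = √0.000756000 = 0.027495.
The 99% critical value is z* = 2.576. Margin of error = 0.07083.
CI: -0.47227 ± 0.07083 = (-0.5431, -0.4014).

(-0.5431, -0.4014)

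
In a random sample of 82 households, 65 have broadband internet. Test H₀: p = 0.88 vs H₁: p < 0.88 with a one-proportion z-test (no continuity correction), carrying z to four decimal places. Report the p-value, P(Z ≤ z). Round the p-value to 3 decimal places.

p-value = 0.007

Sample proportion p̂ = 65/82 = 0.79268.
SE₀ = √(0.88·0.12/82) = 0.035886.
z = (p̂ − p₀)/SE = (65/82 − 0.88)/0.035886 ≈ -2.4332.
From the standard normal, P(Z ≤ z) = 0.007.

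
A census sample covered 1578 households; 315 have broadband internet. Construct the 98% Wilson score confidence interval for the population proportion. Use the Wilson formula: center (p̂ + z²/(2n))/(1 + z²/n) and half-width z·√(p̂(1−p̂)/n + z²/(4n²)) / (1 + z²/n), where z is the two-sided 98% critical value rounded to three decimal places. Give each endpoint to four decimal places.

(0.1773, 0.2240)

Here p̂ = 315/1578 = 0.19962 and z = 2.326 (z² = 5.410276).
Denominator 1 + z²/n = 1 + 5.410276/1578 = 1.003429.
Center = (0.19962 + 0.001714)/1.003429 = 0.20065.
Radicand: p̂(1−p̂)/n + z²/(4n²) = 0.000101250 + 0.000000543 = 0.000101793.
Half-width = 2.326·√0.000101793/1.003429 = 0.02339.
Interval: 0.20065 ± 0.02339 → (0.1773, 0.2240).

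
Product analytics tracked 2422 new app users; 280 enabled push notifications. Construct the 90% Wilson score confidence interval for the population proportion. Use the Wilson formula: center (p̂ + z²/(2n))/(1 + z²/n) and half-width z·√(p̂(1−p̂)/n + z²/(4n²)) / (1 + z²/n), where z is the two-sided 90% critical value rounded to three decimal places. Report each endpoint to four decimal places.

Here p̂ = 280/2422 = 0.11561 and z = 1.645 (z² = 2.706025).
1 + z²/n = 1.001117.
Adjusted center: (0.11561 + z²/(2n))/1.001117 = 0.11604.
Radicand: p̂(1−p̂)/n + z²/(4n²) = 0.000042214 + 0.000000115 = 0.000042329.
Half-width = 1.645·√0.000042329/1.001117 = 0.01069.
Interval: 0.11604 ± 0.01069 → (0.1053, 0.1267).

(0.1053, 0.1267)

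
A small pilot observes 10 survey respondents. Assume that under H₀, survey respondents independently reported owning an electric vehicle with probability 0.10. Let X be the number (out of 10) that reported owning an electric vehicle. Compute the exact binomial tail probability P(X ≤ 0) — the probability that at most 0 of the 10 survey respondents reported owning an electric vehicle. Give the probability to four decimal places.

X is binomial with n = 10 and p = 0.10.
P(X ≤ 0) = C(10,0)·0.10^0·0.90^10.
= 0.348678 = 0.3487.

P = 0.3487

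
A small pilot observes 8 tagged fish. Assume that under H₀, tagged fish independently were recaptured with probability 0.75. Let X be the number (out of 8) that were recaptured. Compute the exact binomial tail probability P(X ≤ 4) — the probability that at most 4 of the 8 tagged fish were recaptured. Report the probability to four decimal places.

X is binomial with n = 8 and p = 0.75.
P(X ≤ 4) = Σ_{j=0}^{4} C(8,j)·0.75^j·0.25^{8−j}.
= 0.000015 + 0.000366 + 0.003845 + 0.023071 + 0.086517 = 0.1138.

P = 0.1138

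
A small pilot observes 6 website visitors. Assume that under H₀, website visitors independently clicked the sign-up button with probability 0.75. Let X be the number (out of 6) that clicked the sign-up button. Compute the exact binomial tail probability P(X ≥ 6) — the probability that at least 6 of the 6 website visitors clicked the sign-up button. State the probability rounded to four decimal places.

X ~ Binomial(n=6, p=0.75).
P(X ≥ 6) = C(6,6)·0.75^6·0.25^0.
= 0.177979 = 0.1780.

P = 0.1780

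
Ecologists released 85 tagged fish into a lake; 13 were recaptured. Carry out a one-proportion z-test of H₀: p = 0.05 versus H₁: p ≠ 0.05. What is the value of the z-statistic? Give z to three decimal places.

z = 4.355

Sample proportion p̂ = 13/85 = 0.15294.
Null standard error: √(0.05·0.95/85) = √0.000558824 = 0.023639.
z = (p̂ − p₀)/SE = (0.15294 − 0.05)/0.023639 = 4.355.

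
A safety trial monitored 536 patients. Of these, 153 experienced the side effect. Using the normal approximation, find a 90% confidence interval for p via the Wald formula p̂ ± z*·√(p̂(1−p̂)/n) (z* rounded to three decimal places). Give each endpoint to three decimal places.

p̂ = 153/536 = 0.28545.
Standard error of p̂: √(0.203967/536) = √0.000380536 = 0.019507.
z* = 1.645 at the 90% level.
Margin = 1.645·0.019507 = 0.03209.
Interval: 0.28545 ± 0.03209 → (0.253, 0.318).

(0.253, 0.318)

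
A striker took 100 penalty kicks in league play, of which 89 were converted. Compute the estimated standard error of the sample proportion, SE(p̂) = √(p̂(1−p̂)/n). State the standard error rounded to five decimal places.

SE = 0.03129

p̂ = 89/100 = 0.89000.
p̂(1−p̂) = 0.89000·0.11000 = 0.097900.
Dividing by n and taking the root: √0.000979000 = 0.03129.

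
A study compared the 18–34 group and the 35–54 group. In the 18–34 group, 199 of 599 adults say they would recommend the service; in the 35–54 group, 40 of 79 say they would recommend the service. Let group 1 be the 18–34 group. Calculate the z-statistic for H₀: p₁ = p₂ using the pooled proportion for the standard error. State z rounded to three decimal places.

z = -3.045

p̂₁ = 199/599 = 0.33222, p̂₂ = 40/79 = 0.50633.
Pooled p̂ = (199+40)/(599+79) = 239/678 = 0.35251.
Pooled SE = √[0.2282459·0.01432768] ≈ 0.057186.
z = (p̂₁ − p̂₂)/SE = (0.33222 − 0.50633)/0.057186 = -0.17411/0.057186 = -3.045.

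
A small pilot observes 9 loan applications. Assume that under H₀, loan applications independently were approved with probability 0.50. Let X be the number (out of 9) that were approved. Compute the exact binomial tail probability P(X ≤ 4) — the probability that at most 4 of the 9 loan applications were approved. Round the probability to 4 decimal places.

P = 0.5000

X is binomial with n = 9 and p = 0.50.
P(X ≤ 4) = Σ_{j=0}^{4} C(9,j)·0.50^j·0.50^{9−j}.
= 0.001953 + 0.017578 + 0.070312 + 0.164062 + 0.246094 = 0.5000.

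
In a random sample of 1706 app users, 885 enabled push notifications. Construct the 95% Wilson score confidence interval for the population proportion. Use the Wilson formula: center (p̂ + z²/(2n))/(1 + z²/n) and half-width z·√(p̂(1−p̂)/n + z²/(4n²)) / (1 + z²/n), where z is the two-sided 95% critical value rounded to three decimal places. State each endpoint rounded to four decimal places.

(0.4950, 0.5424)

p̂ = 885/1706 = 0.51876; z = 1.960, so z² = 3.841600.
Denominator 1 + z²/n = 1 + 3.841600/1706 = 1.002252.
Adjusted center: (0.51876 + z²/(2n))/1.002252 = 0.51872.
Radicand: p̂(1−p̂)/n + z²/(4n²) = 0.000146335 + 0.000000330 = 0.000146665.
Half-width = z·√(radicand)/denom = 1.960·0.012111/1.002252 = 0.02368.
Interval: 0.51872 ± 0.02368 → (0.4950, 0.5424).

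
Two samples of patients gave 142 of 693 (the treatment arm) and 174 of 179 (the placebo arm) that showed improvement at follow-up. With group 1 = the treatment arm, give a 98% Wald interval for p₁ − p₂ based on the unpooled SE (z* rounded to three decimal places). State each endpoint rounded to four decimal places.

(-0.8129, -0.7214)

p̂₁ = 142/693 = 0.20491, p̂₂ = 174/179 = 0.97207; p̂₁ − p̂₂ = -0.76716.
Unpooled SE = √(p̂₁(1−p̂₁)/n₁ + p̂₂(1−p̂₂)/n₂) = √(0.000235093 + 0.000151691) = 0.019667.
For 98% confidence, z* = 2.326. Margin = 2.326·0.019667 = 0.04575.
So the interval runs from -0.8129 to -0.7214.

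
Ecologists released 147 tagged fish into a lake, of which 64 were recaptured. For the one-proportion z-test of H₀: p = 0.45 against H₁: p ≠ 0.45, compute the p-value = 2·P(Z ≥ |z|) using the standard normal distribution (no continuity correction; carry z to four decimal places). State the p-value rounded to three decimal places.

The sample proportion is 64/147 = 0.43537.
Under H₀, SE = √(p₀(1−p₀)/n) = √(0.45·0.55/147) = √0.001683673 = 0.041033.
Test statistic (full precision, shown to 4 dp): z = (64/147 − 0.45)/SE₀ ≈ -0.3564.
p-value = 2·P(Z ≥ |z|) with z = -0.3564 → 0.722.

p-value = 0.722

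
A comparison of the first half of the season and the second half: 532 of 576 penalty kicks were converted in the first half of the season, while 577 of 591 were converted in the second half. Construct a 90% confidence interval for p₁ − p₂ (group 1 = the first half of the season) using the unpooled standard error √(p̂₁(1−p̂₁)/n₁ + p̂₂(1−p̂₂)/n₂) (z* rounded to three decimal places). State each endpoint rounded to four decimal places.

p̂₁ = 532/576 = 0.92361, p̂₂ = 577/591 = 0.97631; p̂₁ − p̂₂ = -0.05270.
Unpooled SE = √(p̂₁(1−p̂₁)/n₁ + p̂₂(1−p̂₂)/n₂) = √(0.000122489 + 0.000039133) = 0.012713.
z* = 1.645 at the 90% level. Margin = 1.645·0.012713 = 0.02091.
CI: -0.05270 ± 0.02091 = (-0.0736, -0.0318).

(-0.0736, -0.0318)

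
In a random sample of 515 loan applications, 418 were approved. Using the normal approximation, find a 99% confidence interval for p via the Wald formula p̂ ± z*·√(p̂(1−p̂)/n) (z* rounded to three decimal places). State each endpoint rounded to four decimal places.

With x = 418 successes in n = 515, p̂ = 0.81165.
SE(p̂) = √(0.81165·0.18835/515) = 0.017229.
z* = 2.576 at the 99% level.
Margin of error: 2.576 × 0.017229 = 0.04438.
Interval: 0.81165 ± 0.04438 → (0.7673, 0.8560).

(0.7673, 0.8560)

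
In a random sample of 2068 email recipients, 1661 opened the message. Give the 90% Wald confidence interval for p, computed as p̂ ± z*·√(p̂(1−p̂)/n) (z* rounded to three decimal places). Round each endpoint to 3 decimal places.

(0.789, 0.818)

p̂ = 1661/2068 = 0.80319.
SE = √(p̂(1−p̂)/n) = √(0.158075/2068) = 0.008743.
For 90% confidence, z* = 1.645.
Margin of error: 1.645 × 0.008743 = 0.01438.
CI: 0.80319 ± 0.01438 = (0.789, 0.818).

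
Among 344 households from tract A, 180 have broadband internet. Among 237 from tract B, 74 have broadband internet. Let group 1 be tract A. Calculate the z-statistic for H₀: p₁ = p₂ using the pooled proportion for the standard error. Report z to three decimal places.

z = 5.039

p̂₁ = 180/344 = 0.52326, p̂₂ = 74/237 = 0.31224.
Pooled p̂ = (180+74)/(344+237) = 254/581 = 0.43718.
SE = √[p̂(1−p̂)(1/n₁+1/n₂)] = √[0.43718·0.56282·(1/344+1/237)] ≈ 0.041874.
z = (p̂₁ − p̂₂)/SE = (0.52326 − 0.31224)/0.041874 = 0.21102/0.041874 = 5.039.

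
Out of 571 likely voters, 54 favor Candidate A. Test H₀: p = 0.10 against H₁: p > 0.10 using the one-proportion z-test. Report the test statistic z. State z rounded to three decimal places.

p̂ = 54/571 = 0.09457.
SE₀ = √(0.10·0.90/571) = 0.012555.
z = (0.09457 − 0.10)/0.012555 = -0.00543/0.012555 = -0.432.

z = -0.432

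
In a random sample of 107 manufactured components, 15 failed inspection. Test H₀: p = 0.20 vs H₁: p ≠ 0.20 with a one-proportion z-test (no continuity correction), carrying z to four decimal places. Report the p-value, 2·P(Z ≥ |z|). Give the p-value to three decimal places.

Sample proportion p̂ = 15/107 = 0.14019.
Null standard error: √(0.20·0.80/107) = √0.001495327 = 0.038669.
z = (p̂ − p₀)/SE = (15/107 − 0.20)/0.038669 ≈ -1.5468.
p-value = 2·P(Z ≥ |z|) with z = -1.5468 → 0.122.

p-value = 0.122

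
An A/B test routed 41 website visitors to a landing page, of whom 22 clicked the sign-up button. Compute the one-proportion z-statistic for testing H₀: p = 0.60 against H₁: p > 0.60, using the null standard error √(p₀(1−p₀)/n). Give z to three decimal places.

p̂ = 22/41 = 0.53659.
SE₀ = √(0.60·0.40/41) = 0.076509.
Test statistic: z = -0.06341/0.076509 = -0.829.

z = -0.829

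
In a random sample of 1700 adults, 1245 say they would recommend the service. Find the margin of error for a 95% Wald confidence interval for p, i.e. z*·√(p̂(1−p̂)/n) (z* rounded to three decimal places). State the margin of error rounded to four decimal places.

p̂ = 1245/1700 = 0.73235.
Standard error of p̂: √(0.196012/1700) = √0.000115301 = 0.010738.
The 95% critical value is z* = 1.960.
ME = 1.960·0.010738 = 0.0210.

ME = 0.0210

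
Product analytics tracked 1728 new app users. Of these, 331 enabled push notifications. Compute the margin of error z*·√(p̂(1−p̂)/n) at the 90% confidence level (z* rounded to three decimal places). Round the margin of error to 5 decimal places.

p̂ = 331/1728 = 0.19155.
SE = √(p̂(1−p̂)/n) = √(0.154859/1728) = 0.009467.
The 90% critical value is z* = 1.645.
ME = 1.645·0.009467 = 0.01557.

ME = 0.01557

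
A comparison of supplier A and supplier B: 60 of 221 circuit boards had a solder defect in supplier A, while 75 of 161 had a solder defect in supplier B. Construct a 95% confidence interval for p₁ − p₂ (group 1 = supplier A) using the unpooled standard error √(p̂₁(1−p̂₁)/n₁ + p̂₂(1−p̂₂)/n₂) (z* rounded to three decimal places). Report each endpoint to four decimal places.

(-0.2912, -0.0975)

p̂₁ = 60/221 = 0.27149, p̂₂ = 75/161 = 0.46584; p̂₁ − p̂₂ = -0.19435.
SE = √(0.000894953 + 0.001545547) = √0.002440500 = 0.049401.
The 95% critical value is z* = 1.960. Margin of error = 0.09683.
Interval: -0.19435 ± 0.09683 → (-0.2912, -0.0975).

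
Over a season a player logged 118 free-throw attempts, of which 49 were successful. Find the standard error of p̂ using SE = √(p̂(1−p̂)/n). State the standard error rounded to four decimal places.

Sample proportion p̂ = 49/118 = 0.41525.
p̂(1−p̂) = 0.242817.
SE = √(0.242817/118) = 0.0454.

SE = 0.0454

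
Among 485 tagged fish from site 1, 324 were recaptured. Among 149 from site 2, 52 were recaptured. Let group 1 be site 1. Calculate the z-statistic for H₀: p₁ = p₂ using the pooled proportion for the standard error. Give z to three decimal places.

p̂₁ = 324/485 = 0.66804, p̂₂ = 52/149 = 0.34899.
Pooled p̂ = (324+52)/(485+149) = 376/634 = 0.59306.
SE = √[p̂(1−p̂)(1/n₁+1/n₂)] = √[0.59306·0.40694·(1/485+1/149)] ≈ 0.046015.
z = 0.31905/0.046015 = 6.934.

z = 6.934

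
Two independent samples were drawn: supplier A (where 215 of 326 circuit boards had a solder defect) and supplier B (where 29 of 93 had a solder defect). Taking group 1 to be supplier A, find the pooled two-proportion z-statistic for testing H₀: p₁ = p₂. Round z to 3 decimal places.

z = 5.997

Sample proportions: p̂₁ = 215/326 = 0.65951 and p̂₂ = 29/93 = 0.31183.
Pooling: p̂ = 244/419 = 0.58234.
Pooled SE = √[0.2432203·0.01382017] ≈ 0.057977.
z = (p̂₁ − p̂₂)/SE = (0.65951 − 0.31183)/0.057977 = 0.34768/0.057977 = 5.997.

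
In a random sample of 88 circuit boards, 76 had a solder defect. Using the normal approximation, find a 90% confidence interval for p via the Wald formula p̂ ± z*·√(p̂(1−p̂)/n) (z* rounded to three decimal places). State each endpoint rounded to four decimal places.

(0.8035, 0.9238)

Sample proportion p̂ = 76/88 = 0.86364.
Standard error of p̂: √(0.117769/88) = √0.001338279 = 0.036583.
For 90% confidence, z* = 1.645.
Margin of error: 1.645 × 0.036583 = 0.06018.
Interval: 0.86364 ± 0.06018 → (0.8035, 0.9238).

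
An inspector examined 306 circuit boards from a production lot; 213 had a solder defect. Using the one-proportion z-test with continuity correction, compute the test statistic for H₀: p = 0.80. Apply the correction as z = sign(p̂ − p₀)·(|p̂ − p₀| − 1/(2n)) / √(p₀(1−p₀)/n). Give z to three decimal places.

z = -4.473

The sample proportion is 213/306 = 0.69608. p̂ − p₀ = -0.103922.
1/(2n) = 0.001634.
Corrected numerator: |-0.103922| − 0.001634 = 0.102288.
SE₀ = √(0.80·0.20/306) = 0.022866.
z = −0.102288/0.022866 = -4.473.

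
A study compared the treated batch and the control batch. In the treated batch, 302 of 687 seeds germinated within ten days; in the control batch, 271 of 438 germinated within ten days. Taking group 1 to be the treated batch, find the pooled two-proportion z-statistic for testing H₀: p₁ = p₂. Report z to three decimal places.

z = -5.860

Sample proportions: p̂₁ = 302/687 = 0.43959 and p̂₂ = 271/438 = 0.61872.
Pooling: p̂ = 573/1125 = 0.50933.
Pooled SE = √[0.2499129·0.00373871] ≈ 0.030567.
z = -0.17913/0.030567 = -5.860.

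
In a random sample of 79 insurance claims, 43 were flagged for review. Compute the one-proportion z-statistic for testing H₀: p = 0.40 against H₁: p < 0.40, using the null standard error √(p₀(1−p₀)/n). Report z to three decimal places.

With x = 43 successes in n = 79, p̂ = 0.54430.
SE₀ = √(0.40·0.60/79) = 0.055118.
z = (p̂ − p₀)/SE = (0.54430 − 0.40)/0.055118 = 2.618.

z = 2.618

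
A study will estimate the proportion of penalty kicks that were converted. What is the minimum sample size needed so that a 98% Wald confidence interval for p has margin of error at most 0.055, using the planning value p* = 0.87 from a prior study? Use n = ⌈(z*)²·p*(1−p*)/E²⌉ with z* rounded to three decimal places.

The 98% critical value is z* = 2.326.
p*(1−p*) = 0.87·0.13 = 0.1131.
Required n before rounding: 5.410276 × 0.1131 / 0.055² = 202.282.
Rounding up, n = 203.

n = 203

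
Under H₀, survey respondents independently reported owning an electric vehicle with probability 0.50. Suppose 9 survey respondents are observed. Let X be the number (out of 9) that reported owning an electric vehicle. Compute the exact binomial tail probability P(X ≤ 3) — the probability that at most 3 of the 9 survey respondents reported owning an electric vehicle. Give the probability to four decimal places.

P = 0.2539

X ~ Binomial(n=9, p=0.50).
P(X ≤ 3) = C(9,0)·0.50^0·0.50^9 + C(9,1)·0.50^1·0.50^8 + C(9,2)·0.50^2·0.50^7 + C(9,3)·0.50^3·0.50^6.
= 0.001953 + 0.017578 + 0.070312 + 0.164062 = 0.2539.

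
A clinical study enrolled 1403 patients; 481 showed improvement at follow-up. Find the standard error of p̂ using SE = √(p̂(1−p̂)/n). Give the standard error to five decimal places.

The sample proportion is 481/1403 = 0.34284.
p̂(1−p̂) = 0.225301.
SE = √(0.225301/1403) = √0.000160585 = 0.01267.

SE = 0.01267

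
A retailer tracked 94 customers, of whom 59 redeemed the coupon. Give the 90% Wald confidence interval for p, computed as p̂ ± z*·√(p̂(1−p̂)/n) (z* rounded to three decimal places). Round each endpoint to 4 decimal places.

(0.5456, 0.7097)

The sample proportion is 59/94 = 0.62766.
Standard error of p̂: √(0.233703/94) = √0.002486202 = 0.049862.
z* = 1.645 at the 90% level.
Margin = 1.645·0.049862 = 0.08202.
So the interval runs from 0.5456 to 0.7097.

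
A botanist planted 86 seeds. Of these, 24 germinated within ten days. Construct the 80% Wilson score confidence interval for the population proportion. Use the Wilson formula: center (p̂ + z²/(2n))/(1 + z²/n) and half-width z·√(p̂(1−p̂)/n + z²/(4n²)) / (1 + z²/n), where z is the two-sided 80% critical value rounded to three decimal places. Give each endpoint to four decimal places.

(0.2217, 0.3448)

p̂ = 24/86 = 0.27907; z = 1.282, so z² = 1.643524.
1 + z²/n = 1.019111.
Adjusted center: (0.27907 + z²/(2n))/1.019111 = 0.28321.
Radicand: p̂(1−p̂)/n + z²/(4n²) = 0.002339417 + 0.000055554 = 0.002394971.
Half-width = 1.282·√0.002394971/1.019111 = 0.06156.
So the interval runs from 0.2217 to 0.3448.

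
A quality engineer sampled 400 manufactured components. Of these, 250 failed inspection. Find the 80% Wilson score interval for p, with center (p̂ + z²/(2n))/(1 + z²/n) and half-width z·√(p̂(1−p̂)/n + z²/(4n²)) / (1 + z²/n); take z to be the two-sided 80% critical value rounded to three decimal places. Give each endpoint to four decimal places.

Here p̂ = 250/400 = 0.62500 and z = 1.282 (z² = 1.643524).
Denominator 1 + z²/n = 1 + 1.643524/400 = 1.004109.
Center = (0.62500 + 0.002054)/1.004109 = 0.62449.
Radicand: p̂(1−p̂)/n + z²/(4n²) = 0.000585937 + 0.000002568 = 0.000588505.
Half-width = 1.282·√0.000588505/1.004109 = 0.03097.
Interval: 0.62449 ± 0.03097 → (0.5935, 0.6555).

(0.5935, 0.6555)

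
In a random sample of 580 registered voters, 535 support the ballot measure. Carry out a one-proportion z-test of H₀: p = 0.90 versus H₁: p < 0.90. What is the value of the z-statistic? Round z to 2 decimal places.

z = 1.80

Sample proportion p̂ = 535/580 = 0.92241.
SE₀ = √(0.90·0.10/580) = 0.012457.
Test statistic: z = 0.02241/0.012457 = 1.80.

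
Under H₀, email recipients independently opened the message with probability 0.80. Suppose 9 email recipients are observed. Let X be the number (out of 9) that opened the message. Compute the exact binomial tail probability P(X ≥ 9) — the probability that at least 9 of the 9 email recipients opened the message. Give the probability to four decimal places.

X is binomial with n = 9 and p = 0.80.
P(X ≥ 9) = C(9,9)·0.80^9·0.20^0.
= 0.134218 = 0.1342.

P = 0.1342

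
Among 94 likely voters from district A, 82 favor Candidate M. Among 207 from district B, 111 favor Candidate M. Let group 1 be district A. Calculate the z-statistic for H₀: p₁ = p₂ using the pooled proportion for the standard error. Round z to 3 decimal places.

z = 5.634

Sample proportions: p̂₁ = 82/94 = 0.87234 and p̂₂ = 111/207 = 0.53623.
Pooling: p̂ = 193/301 = 0.64120.
SE = √[p̂(1−p̂)(1/n₁+1/n₂)] = √[0.64120·0.35880·(1/94+1/207)] ≈ 0.059657.
z = 0.33611/0.059657 = 5.634.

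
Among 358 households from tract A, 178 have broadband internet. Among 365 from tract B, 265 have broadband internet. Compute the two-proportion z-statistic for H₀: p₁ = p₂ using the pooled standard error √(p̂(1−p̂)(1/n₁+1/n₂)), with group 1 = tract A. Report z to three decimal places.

Sample proportions: p̂₁ = 178/358 = 0.49721 and p̂₂ = 265/365 = 0.72603.
Pooling: p̂ = 443/723 = 0.61272.
SE = √[p̂(1−p̂)(1/n₁+1/n₂)] = √[0.61272·0.38728·(1/358+1/365)] ≈ 0.036235.
z = -0.22882/0.036235 = -6.315.

z = -6.315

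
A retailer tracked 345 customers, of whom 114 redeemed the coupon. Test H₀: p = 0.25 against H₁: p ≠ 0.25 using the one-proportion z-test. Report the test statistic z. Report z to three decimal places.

z = 3.450

The sample proportion is 114/345 = 0.33043.
Under H₀, SE = √(p₀(1−p₀)/n) = √(0.25·0.75/345) = √0.000543478 = 0.023313.
z = (p̂ − p₀)/SE = (0.33043 − 0.25)/0.023313 = 3.450.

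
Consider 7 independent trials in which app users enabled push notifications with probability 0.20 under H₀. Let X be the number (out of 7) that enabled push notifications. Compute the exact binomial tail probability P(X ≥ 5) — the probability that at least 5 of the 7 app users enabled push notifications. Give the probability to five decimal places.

X is binomial with n = 7 and p = 0.20.
P(X ≥ 5) = C(7,5)·0.20^5·0.80^2 + C(7,6)·0.20^6·0.80^1 + C(7,7)·0.20^7·0.80^0.
= 0.004301 + 0.000358 + 0.000013 = 0.00467.

P = 0.00467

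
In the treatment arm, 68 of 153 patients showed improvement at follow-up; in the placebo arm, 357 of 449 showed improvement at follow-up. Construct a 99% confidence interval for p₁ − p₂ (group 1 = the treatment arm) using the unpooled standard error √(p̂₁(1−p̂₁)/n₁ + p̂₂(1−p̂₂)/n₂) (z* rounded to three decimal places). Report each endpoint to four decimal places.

p̂₁ = 0.44444, p̂₂ = 0.79510, so the observed difference is -0.35066.
Unpooled SE = √(p̂₁(1−p̂₁)/n₁ + p̂₂(1−p̂₂)/n₂) = √(0.001613814 + 0.000362842) = 0.044460.
z* = 2.576 at the 99% level. Margin of error = 0.11453.
Interval: -0.35066 ± 0.11453 → (-0.4652, -0.2361).

(-0.4652, -0.2361)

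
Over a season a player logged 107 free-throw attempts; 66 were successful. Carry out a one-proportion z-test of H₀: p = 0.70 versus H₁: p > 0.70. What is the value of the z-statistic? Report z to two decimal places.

z = -1.88

p̂ = 66/107 = 0.61682.
SE₀ = √(0.70·0.30/107) = 0.044301.
z = (p̂ − p₀)/SE = (0.61682 − 0.70)/0.044301 = -1.88.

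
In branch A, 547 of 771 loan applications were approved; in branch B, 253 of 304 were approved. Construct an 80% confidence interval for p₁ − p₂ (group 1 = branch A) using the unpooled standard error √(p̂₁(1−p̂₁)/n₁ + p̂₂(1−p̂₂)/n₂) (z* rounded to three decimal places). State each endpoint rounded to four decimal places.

p̂₁ = 547/771 = 0.70947, p̂₂ = 253/304 = 0.83224; p̂₁ − p̂₂ = -0.12277.
SE = √(0.000267345 + 0.000459272) = √0.000726617 = 0.026956.
z* = 1.282 at the 80% level. Margin of error = 0.03456.
CI: -0.12277 ± 0.03456 = (-0.1573, -0.0882).

(-0.1573, -0.0882)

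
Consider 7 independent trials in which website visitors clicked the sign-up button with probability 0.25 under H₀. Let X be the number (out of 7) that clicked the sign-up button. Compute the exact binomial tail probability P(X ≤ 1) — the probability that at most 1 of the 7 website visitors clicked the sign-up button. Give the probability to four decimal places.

X is binomial with n = 7 and p = 0.25.
P(X ≤ 1) = C(7,0)·0.25^0·0.75^7 + C(7,1)·0.25^1·0.75^6.
= 0.133484 + 0.311462 = 0.4449.

P = 0.4449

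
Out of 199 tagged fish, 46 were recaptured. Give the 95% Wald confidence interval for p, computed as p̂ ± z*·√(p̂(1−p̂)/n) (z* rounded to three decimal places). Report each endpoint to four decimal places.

(0.1726, 0.2897)

With x = 46 successes in n = 199, p̂ = 0.23116.
SE(p̂) = √(0.23116·0.76884/199) = 0.029884.
The 95% critical value is z* = 1.960.
Margin of error: 1.960 × 0.029884 = 0.05857.
So the interval runs from 0.1726 to 0.2897.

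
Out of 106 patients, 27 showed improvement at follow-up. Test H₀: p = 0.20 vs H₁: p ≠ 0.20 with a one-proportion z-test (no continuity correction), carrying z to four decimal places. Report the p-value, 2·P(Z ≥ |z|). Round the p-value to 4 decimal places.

p-value = 0.1590

Sample proportion p̂ = 27/106 = 0.25472.
SE₀ = √(0.20·0.80/106) = 0.038851.
z = (p̂ − p₀)/SE = (27/106 − 0.20)/0.038851 ≈ 1.4084.
From the standard normal, 2·P(Z ≥ |z|) = 0.1590.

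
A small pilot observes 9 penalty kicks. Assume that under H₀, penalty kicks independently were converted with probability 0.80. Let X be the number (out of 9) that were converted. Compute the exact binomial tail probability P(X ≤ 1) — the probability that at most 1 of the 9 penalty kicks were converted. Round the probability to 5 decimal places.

X is binomial with n = 9 and p = 0.80.
P(X ≤ 1) = C(9,0)·0.80^0·0.20^9 + C(9,1)·0.80^1·0.20^8.
= 0.000001 + 0.000018 = 0.00002.

P = 0.00002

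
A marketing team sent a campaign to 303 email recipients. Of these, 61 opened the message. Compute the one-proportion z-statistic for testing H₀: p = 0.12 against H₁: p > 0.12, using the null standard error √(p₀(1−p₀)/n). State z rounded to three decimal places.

With x = 61 successes in n = 303, p̂ = 0.20132.
Under H₀, SE = √(p₀(1−p₀)/n) = √(0.12·0.88/303) = √0.000348515 = 0.018669.
Test statistic: z = 0.08132/0.018669 = 4.356.

z = 4.356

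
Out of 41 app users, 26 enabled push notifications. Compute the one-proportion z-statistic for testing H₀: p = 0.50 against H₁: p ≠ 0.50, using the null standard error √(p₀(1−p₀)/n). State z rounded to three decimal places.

z = 1.718

Sample proportion p̂ = 26/41 = 0.63415.
SE₀ = √(0.50·0.50/41) = 0.078087.
z = (0.63415 − 0.50)/0.078087 = 0.13415/0.078087 = 1.718.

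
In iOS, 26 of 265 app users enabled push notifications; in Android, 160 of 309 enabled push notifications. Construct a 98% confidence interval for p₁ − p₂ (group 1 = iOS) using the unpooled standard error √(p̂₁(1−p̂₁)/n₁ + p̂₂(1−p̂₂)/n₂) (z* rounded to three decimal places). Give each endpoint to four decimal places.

(-0.4983, -0.3411)

p̂₁ = 0.09811, p̂₂ = 0.51780, so the observed difference is -0.41969.
Unpooled SE = √(p̂₁(1−p̂₁)/n₁ + p̂₂(1−p̂₂)/n₂) = √(0.000333913 + 0.000808036) = 0.033793.
For 98% confidence, z* = 2.326. Margin = 2.326·0.033793 = 0.07860.
Interval: -0.41969 ± 0.07860 → (-0.4983, -0.3411).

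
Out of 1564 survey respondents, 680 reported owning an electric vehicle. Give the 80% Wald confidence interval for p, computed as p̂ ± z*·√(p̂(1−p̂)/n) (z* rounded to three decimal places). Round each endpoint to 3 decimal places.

The sample proportion is 680/1564 = 0.43478.
Standard error of p̂: √(0.245747/1564) = √0.000157127 = 0.012535.
For 80% confidence, z* = 1.282.
Margin = 1.282·0.012535 = 0.01607.
CI: 0.43478 ± 0.01607 = (0.419, 0.451).

(0.419, 0.451)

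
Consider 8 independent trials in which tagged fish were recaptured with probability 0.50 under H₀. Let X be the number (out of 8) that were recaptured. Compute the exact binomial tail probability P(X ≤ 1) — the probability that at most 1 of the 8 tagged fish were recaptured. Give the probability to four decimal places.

X is binomial with n = 8 and p = 0.50.
P(X ≤ 1) = C(8,0)·0.50^0·0.50^8 + C(8,1)·0.50^1·0.50^7.
= 0.003906 + 0.031250 = 0.0352.

P = 0.0352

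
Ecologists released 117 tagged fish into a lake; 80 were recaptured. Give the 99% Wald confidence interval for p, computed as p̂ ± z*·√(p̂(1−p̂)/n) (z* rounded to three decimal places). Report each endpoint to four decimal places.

Sample proportion p̂ = 80/117 = 0.68376.
Standard error of p̂: √(0.216232/117) = √0.001848137 = 0.042990.
z* = 2.576 at the 99% level.
Margin = 2.576·0.042990 = 0.11074.
So the interval runs from 0.5730 to 0.7945.

(0.5730, 0.7945)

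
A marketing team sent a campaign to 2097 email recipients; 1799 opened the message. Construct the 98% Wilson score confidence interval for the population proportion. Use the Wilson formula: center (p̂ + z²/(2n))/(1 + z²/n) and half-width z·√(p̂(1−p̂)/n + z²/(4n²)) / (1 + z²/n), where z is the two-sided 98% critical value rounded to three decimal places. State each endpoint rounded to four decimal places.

(0.8392, 0.8747)

p̂ = 1799/2097 = 0.85789; z = 2.326, so z² = 5.410276.
1 + z²/n = 1.002580.
Adjusted center: (0.85789 + z²/(2n))/1.002580 = 0.85697.
Radicand: p̂(1−p̂)/n + z²/(4n²) = 0.000058137 + 0.000000308 = 0.000058445.
Half-width = z·√(radicand)/denom = 2.326·0.007645/1.002580 = 0.01774.
CI: 0.85697 ± 0.01774 = (0.8392, 0.8747).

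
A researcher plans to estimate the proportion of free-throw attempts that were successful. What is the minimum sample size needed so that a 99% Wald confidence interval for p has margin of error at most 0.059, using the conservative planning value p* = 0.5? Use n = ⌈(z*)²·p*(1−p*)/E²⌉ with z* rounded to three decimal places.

The 99% critical value is z* = 2.576.
p*(1−p*) = 0.2500.
Required n before rounding: 6.635776 × 0.2500 / 0.059² = 476.571.
⌈476.571⌉ = 477.

n = 477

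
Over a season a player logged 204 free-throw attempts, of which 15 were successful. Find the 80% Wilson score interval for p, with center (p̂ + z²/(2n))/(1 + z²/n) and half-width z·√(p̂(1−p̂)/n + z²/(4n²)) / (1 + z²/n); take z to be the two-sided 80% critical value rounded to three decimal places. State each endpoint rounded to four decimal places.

Here p̂ = 15/204 = 0.07353 and z = 1.282 (z² = 1.643524).
Denominator 1 + z²/n = 1 + 1.643524/204 = 1.008056.
Center = (0.07353 + 0.004028)/1.008056 = 0.07694.
Radicand: p̂(1−p̂)/n + z²/(4n²) = 0.000333935 + 0.000009873 = 0.000343808.
Half-width = 1.282·√0.000343808/1.008056 = 0.02358.
CI: 0.07694 ± 0.02358 = (0.0534, 0.1005).

(0.0534, 0.1005)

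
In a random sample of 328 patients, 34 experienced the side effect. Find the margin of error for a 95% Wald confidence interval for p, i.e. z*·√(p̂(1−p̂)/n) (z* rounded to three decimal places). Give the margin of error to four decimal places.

ME = 0.0330

The sample proportion is 34/328 = 0.10366.
SE = √(p̂(1−p̂)/n) = √(0.092913/328) = 0.016831.
The 95% critical value is z* = 1.960.
ME = 1.960·0.016831 = 0.0330.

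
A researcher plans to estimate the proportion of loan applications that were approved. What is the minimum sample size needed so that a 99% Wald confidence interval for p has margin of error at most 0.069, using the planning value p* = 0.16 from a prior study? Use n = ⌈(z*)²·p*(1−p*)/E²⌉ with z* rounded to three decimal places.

z* = 2.576 at the 99% level.
p*(1−p*) = 0.16·0.84 = 0.1344.
Required n before rounding: 6.635776 × 0.1344 / 0.069² = 187.324.
⌈187.324⌉ = 188.

n = 188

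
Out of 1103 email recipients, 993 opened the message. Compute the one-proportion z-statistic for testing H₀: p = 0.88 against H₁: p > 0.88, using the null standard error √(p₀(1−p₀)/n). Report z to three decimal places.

z = 2.072

Sample proportion p̂ = 993/1103 = 0.90027.
Null standard error: √(0.88·0.12/1103) = √0.000095739 = 0.009785.
z = (p̂ − p₀)/SE = (0.90027 − 0.88)/0.009785 = 2.072.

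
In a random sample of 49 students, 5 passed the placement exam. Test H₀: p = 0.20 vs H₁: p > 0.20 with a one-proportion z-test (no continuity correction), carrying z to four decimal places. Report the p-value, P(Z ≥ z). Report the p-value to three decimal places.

Sample proportion p̂ = 5/49 = 0.10204.
Null standard error: √(0.20·0.80/49) = √0.003265306 = 0.057143.
z = (p̂ − p₀)/SE = (5/49 − 0.20)/0.057143 ≈ -1.7143.
p-value = P(Z ≥ z) with z = -1.7143 → 0.957.

p-value = 0.957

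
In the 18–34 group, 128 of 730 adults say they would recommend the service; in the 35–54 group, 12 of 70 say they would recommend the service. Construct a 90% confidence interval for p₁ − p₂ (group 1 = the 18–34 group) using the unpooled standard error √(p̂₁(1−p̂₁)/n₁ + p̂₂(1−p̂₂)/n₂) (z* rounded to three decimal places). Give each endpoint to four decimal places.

p̂₁ = 128/730 = 0.17534, p̂₂ = 12/70 = 0.17143; p̂₁ − p̂₂ = 0.00391.
SE = √(0.000198079 + 0.002029155) = √0.002227234 = 0.047194.
The 90% critical value is z* = 1.645. Margin = 1.645·0.047194 = 0.07763.
Interval: 0.00391 ± 0.07763 → (-0.0737, 0.0815).

(-0.0737, 0.0815)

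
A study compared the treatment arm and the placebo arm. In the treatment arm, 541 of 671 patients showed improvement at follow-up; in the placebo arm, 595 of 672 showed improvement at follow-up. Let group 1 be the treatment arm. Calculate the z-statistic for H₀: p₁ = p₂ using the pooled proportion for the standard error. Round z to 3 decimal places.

z = -4.017

Sample proportions: p̂₁ = 541/671 = 0.80626 and p̂₂ = 595/672 = 0.88542.
Pooled p̂ = (541+595)/(671+672) = 1136/1343 = 0.84587.
SE = √[p̂(1−p̂)(1/n₁+1/n₂)] = √[0.84587·0.15413·(1/671+1/672)] ≈ 0.019706.
z = -0.07916/0.019706 = -4.017.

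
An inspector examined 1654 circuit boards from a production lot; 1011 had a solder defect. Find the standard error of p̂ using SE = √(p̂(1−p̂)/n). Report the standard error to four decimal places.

Sample proportion p̂ = 1011/1654 = 0.61125.
p̂(1−p̂) = 0.237623.
Dividing by n and taking the root: √0.000143666 = 0.0120.

SE = 0.0120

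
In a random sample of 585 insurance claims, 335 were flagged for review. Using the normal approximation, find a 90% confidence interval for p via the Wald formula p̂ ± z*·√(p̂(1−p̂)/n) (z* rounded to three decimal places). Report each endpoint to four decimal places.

(0.5390, 0.6063)

p̂ = 335/585 = 0.57265.
SE = √(p̂(1−p̂)/n) = √(0.244722/585) = 0.020453.
For 90% confidence, z* = 1.645.
Margin = 1.645·0.020453 = 0.03365.
So the interval runs from 0.5390 to 0.6063.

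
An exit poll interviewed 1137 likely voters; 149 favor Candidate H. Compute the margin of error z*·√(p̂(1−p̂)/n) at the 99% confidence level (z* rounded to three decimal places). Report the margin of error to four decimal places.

ME = 0.0258

The sample proportion is 149/1137 = 0.13105.
SE = √(p̂(1−p̂)/n) = √(0.113873/1137) = 0.010008.
The 99% critical value is z* = 2.576.
So ME = 0.0258.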